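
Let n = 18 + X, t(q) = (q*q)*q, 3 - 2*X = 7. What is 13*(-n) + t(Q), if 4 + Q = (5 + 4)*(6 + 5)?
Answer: 857167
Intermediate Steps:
Q = 95 (Q = -4 + (5 + 4)*(6 + 5) = -4 + 9*11 = -4 + 99 = 95)
X = -2 (X = 3/2 - ½*7 = 3/2 - 7/2 = -2)
t(q) = q³ (t(q) = q²*q = q³)
n = 16 (n = 18 - 2 = 16)
13*(-n) + t(Q) = 13*(-1*16) + 95³ = 13*(-16) + 857375 = -208 + 857375 = 857167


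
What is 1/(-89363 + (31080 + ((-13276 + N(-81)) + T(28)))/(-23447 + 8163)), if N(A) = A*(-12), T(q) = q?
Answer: -3821/341460724 ≈ -1.1190e-5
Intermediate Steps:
N(A) = -12*A
1/(-89363 + (31080 + ((-13276 + N(-81)) + T(28)))/(-23447 + 8163)) = 1/(-89363 + (31080 + ((-13276 - 12*(-81)) + 28))/(-23447 + 8163)) = 1/(-89363 + (31080 + ((-13276 + 972) + 28))/(-15284)) = 1/(-89363 + (31080 + (-12304 + 28))*(-1/15284)) = 1/(-89363 + (31080 - 12276)*(-1/15284)) = 1/(-89363 + 18804*(-1/15284)) = 1/(-89363 - 4701/3821) = 1/(-341460724/3821) = -3821/341460724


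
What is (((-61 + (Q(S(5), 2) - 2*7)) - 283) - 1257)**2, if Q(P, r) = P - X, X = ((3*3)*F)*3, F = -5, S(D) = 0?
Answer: 2190400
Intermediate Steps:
X = -135 (X = ((3*3)*(-5))*3 = (9*(-5))*3 = -45*3 = -135)
Q(P, r) = 135 + P (Q(P, r) = P - 1*(-135) = P + 135 = 135 + P)
(((-61 + (Q(S(5), 2) - 2*7)) - 283) - 1257)**2 = (((-61 + ((135 + 0) - 2*7)) - 283) - 1257)**2 = (((-61 + (135 - 14)) - 283) - 1257)**2 = (((-61 + 121) - 283) - 1257)**2 = ((60 - 283) - 1257)**2 = (-223 - 1257)**2 = (-1480)**2 = 2190400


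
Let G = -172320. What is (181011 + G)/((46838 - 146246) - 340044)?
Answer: -2897/146484 ≈ -0.019777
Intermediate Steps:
(181011 + G)/((46838 - 146246) - 340044) = (181011 - 172320)/((46838 - 146246) - 340044) = 8691/(-99408 - 340044) = 8691/(-439452) = 8691*(-1/439452) = -2897/146484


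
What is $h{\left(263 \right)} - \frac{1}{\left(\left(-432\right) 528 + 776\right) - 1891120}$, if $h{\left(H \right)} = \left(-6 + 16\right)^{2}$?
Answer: $\frac{211844001}{2118440} \approx 100.0$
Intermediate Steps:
$h{\left(H \right)} = 100$ ($h{\left(H \right)} = 10^{2} = 100$)
$h{\left(263 \right)} - \frac{1}{\left(\left(-432\right) 528 + 776\right) - 1891120} = 100 - \frac{1}{\left(\left(-432\right) 528 + 776\right) - 1891120} = 100 - \frac{1}{\left(-228096 + 776\right) - 1891120} = 100 - \frac{1}{-227320 - 1891120} = 100 - \frac{1}{-2118440} = 100 - - \frac{1}{2118440} = 100 + \frac{1}{2118440} = \frac{211844001}{2118440}$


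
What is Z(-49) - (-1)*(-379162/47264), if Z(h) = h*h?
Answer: 8078693/3376 ≈ 2393.0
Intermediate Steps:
Z(h) = h²
Z(-49) - (-1)*(-379162/47264) = (-49)² - (-1)*(-379162/47264) = 2401 - (-1)*(-379162*1/47264) = 2401 - (-1)*(-27083)/3376 = 2401 - 1*27083/3376 = 2401 - 27083/3376 = 8078693/3376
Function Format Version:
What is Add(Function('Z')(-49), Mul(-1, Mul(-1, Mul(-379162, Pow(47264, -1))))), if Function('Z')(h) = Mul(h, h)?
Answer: Rational(8078693, 3376) ≈ 2393.0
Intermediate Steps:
Function('Z')(h) = Pow(h, 2)
Add(Function('Z')(-49), Mul(-1, Mul(-1, Mul(-379162, Pow(47264, -1))))) = Add(Pow(-49, 2), Mul(-1, Mul(-1, Mul(-379162, Pow(47264, -1))))) = Add(2401, Mul(-1, Mul(-1, Mul(-379162, Rational(1, 47264))))) = Add(2401, Mul(-1, Mul(-1, Rational(-27083, 3376)))) = Add(2401, Mul(-1, Rational(27083, 3376))) = Add(2401, Rational(-27083, 3376)) = Rational(8078693, 3376)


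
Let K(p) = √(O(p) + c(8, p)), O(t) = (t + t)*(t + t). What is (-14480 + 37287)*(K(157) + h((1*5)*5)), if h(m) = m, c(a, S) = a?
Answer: 570175 + 136842*√2739 ≈ 7.7319e+6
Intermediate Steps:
O(t) = 4*t² (O(t) = (2*t)*(2*t) = 4*t²)
K(p) = √(8 + 4*p²) (K(p) = √(4*p² + 8) = √(8 + 4*p²))
(-14480 + 37287)*(K(157) + h((1*5)*5)) = (-14480 + 37287)*(2*√(2 + 157²) + (1*5)*5) = 22807*(2*√(2 + 24649) + 5*5) = 22807*(2*√24651 + 25) = 22807*(2*(3*√2739) + 25) = 22807*(6*√2739 + 25) = 22807*(25 + 6*√2739) = 570175 + 136842*√2739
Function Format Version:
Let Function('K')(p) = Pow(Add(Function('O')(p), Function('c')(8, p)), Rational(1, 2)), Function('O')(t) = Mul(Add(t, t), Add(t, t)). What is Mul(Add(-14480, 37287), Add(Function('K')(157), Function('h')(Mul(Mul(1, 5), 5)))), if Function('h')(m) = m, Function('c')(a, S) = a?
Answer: Add(570175, Mul(136842, Pow(2739, Rational(1, 2)))) ≈ 7.7319e+6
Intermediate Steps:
Function('O')(t) = Mul(4, Pow(t, 2)) (Function('O')(t) = Mul(Mul(2, t), Mul(2, t)) = Mul(4, Pow(t, 2)))
Function('K')(p) = Pow(Add(8, Mul(4, Pow(p, 2))), Rational(1, 2)) (Function('K')(p) = Pow(Add(Mul(4, Pow(p, 2)), 8), Rational(1, 2)) = Pow(Add(8, Mul(4, Pow(p, 2))), Rational(1, 2)))
Mul(Add(-14480, 37287), Add(Function('K')(157), Function('h')(Mul(Mul(1, 5), 5)))) = Mul(Add(-14480, 37287), Add(Mul(2, Pow(Add(2, Pow(157, 2)), Rational(1, 2))), Mul(Mul(1, 5), 5))) = Mul(22807, Add(Mul(2, Pow(Add(2, 24649), Rational(1, 2))), Mul(5, 5))) = Mul(22807, Add(Mul(2, Pow(24651, Rational(1, 2))), 25)) = Mul(22807, Add(Mul(2, Mul(3, Pow(2739, Rational(1, 2)))), 25)) = Mul(22807, Add(Mul(6, Pow(2739, Rational(1, 2))), 25)) = Mul(22807, Add(25, Mul(6, Pow(2739, Rational(1, 2))))) = Add(570175, Mul(136842, Pow(2739, Rational(1, 2))))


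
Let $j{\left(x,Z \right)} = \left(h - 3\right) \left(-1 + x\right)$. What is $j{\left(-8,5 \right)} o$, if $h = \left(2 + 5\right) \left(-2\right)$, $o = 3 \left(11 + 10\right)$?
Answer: $9639$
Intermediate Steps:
$o = 63$ ($o = 3 \cdot 21 = 63$)
$h = -14$ ($h = 7 \left(-2\right) = -14$)
$j{\left(x,Z \right)} = 17 - 17 x$ ($j{\left(x,Z \right)} = \left(-14 - 3\right) \left(-1 + x\right) = - 17 \left(-1 + x\right) = 17 - 17 x$)
$j{\left(-8,5 \right)} o = \left(17 - -136\right) 63 = \left(17 + 136\right) 63 = 153 \cdot 63 = 9639$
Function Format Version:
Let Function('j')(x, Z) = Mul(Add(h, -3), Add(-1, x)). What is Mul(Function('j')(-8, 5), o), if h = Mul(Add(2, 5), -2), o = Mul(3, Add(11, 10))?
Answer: 9639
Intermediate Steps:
o = 63 (o = Mul(3, 21) = 63)
h = -14 (h = Mul(7, -2) = -14)
Function('j')(x, Z) = Add(17, Mul(-17, x)) (Function('j')(x, Z) = Mul(Add(-14, -3), Add(-1, x)) = Mul(-17, Add(-1, x)) = Add(17, Mul(-17, x)))
Mul(Function('j')(-8, 5), o) = Mul(Add(17, Mul(-17, -8)), 63) = Mul(Add(17, 136), 63) = Mul(153, 63) = 9639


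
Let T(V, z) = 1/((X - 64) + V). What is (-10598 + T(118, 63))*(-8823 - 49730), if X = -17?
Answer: 22960095125/37 ≈ 6.2054e+8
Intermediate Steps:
T(V, z) = 1/(-81 + V) (T(V, z) = 1/((-17 - 64) + V) = 1/(-81 + V))
(-10598 + T(118, 63))*(-8823 - 49730) = (-10598 + 1/(-81 + 118))*(-8823 - 49730) = (-10598 + 1/37)*(-58553) = -392125/37*(-58553) = 22960095125/37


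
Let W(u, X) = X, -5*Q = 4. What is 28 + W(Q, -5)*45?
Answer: -197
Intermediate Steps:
Q = -⅘ (Q = -⅕*4 = -⅘ ≈ -0.80000)
28 + W(Q, -5)*45 = 28 - 5*45 = 28 - 225 = -197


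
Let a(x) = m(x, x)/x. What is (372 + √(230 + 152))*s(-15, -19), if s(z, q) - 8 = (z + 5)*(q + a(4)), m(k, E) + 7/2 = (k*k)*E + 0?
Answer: 17391 + 187*√382/4 ≈ 18305.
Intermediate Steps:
m(k, E) = -7/2 + E*k² (m(k, E) = -7/2 + ((k*k)*E + 0) = -7/2 + (k²*E + 0) = -7/2 + (E*k² + 0) = -7/2 + E*k²)
a(x) = (-7/2 + x³)/x (a(x) = (-7/2 + x*x²)/x = (-7/2 + x³)/x)
s(z, q) = 8 + (5 + z)*(121/8 + q) (s(z, q) = 8 + (z + 5)*(q + (-7/2 + 4³)/4) = 8 + (5 + z)*(q + (-7/2 + 64)/4) = 8 + (5 + z)*(q + (¼)*(121/2)) = 8 + (5 + z)*(q + 121/8) = 8 + (5 + z)*(121/8 + q))
(372 + √(230 + 152))*s(-15, -19) = (372 + √(230 + 152))*(669/8 + 5*(-19) + (121/8)*(-15) - 19*(-15)) = (372 + √382)*(669/8 - 95 - 1815/8 + 285) = (372 + √382)*(187/4) = 17391 + 187*√382/4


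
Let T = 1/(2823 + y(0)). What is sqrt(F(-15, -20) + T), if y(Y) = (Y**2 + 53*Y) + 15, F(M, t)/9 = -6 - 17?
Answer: I*sqrt(1667225670)/2838 ≈ 14.387*I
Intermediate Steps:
F(M, t) = -207 (F(M, t) = 9*(-6 - 17) = 9*(-23) = -207)
y(Y) = 15 + Y**2 + 53*Y
T = 1/2838 (T = 1/(2823 + (15 + 0**2 + 53*0)) = 1/(2823 + (15 + 0 + 0)) = 1/(2823 + 15) = 1/2838 ≈ 0.00035236)
sqrt(F(-15, -20) + T) = sqrt(-207 + 1/2838) = sqrt(-587465/2838) = I*sqrt(1667225670)/2838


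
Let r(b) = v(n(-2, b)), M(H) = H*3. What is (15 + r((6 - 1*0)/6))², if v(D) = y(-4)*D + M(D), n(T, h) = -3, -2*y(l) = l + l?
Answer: 36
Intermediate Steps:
M(H) = 3*H
y(l) = -l (y(l) = -(l + l)/2 = -l)
v(D) = 7*D (v(D) = (-1*(-4))*D + 3*D = 4*D + 3*D = 7*D)
r(b) = -21 (r(b) = 7*(-3) = -21)
(15 + r((6 - 1*0)/6))² = (15 - 21)² = (-6)² = 36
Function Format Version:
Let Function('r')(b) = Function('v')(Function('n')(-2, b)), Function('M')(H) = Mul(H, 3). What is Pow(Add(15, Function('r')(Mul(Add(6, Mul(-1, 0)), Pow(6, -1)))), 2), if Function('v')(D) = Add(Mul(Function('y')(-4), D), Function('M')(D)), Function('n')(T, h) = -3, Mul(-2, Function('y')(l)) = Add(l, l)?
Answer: 36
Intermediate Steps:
Function('M')(H) = Mul(3, H)
Function('y')(l) = Mul(-1, l) (Function('y')(l) = Mul(Rational(-1, 2), Add(l, l)) = Mul(Rational(-1, 2), Mul(2, l)) = Mul(-1, l))
Function('v')(D) = Mul(7, D) (Function('v')(D) = Add(Mul(Mul(-1, -4), D), Mul(3, D)) = Add(Mul(4, D), Mul(3, D)) = Mul(7, D))
Function('r')(b) = -21 (Function('r')(b) = Mul(7, -3) = -21)
Pow(Add(15, Function('r')(Mul(Add(6, Mul(-1, 0)), Pow(6, -1)))), 2) = Pow(Add(15, -21), 2) = Pow(-6, 2) = 36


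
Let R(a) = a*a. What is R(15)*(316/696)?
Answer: 5925/58 ≈ 102.16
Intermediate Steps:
R(a) = a²
R(15)*(316/696) = 15²*(316/696) = 225*(316*(1/696)) = 225*(79/174) = 5925/58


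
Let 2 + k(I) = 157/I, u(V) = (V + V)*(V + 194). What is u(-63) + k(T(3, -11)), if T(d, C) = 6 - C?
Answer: -280479/17 ≈ -16499.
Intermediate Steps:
u(V) = 2*V*(194 + V) (u(V) = (2*V)*(194 + V) = 2*V*(194 + V))
k(I) = -2 + 157/I
u(-63) + k(T(3, -11)) = 2*(-63)*(194 - 63) + (-2 + 157/(6 - 1*(-11))) = 2*(-63)*131 + (-2 + 157/(6 + 11)) = -16506 + (-2 + 157/17) = -16506 + 123/17 = -280479/17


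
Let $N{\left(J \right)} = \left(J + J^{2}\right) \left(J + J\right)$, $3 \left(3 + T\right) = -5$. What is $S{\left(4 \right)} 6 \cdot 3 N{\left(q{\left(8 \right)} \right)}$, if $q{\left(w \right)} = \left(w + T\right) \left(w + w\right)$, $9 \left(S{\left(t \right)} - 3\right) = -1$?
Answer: $\frac{433971200}{27} \approx 1.6073 \cdot 10^{7}$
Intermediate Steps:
$T = - \frac{14}{3}$ ($T = -3 + \frac{1}{3} \left(-5\right) = -3 - \frac{5}{3} = - \frac{14}{3} \approx -4.6667$)
$S{\left(t \right)} = \frac{26}{9}$ ($S{\left(t \right)} = 3 + \frac{1}{9} \left(-1\right) = 3 - \frac{1}{9} = \frac{26}{9}$)
$q{\left(w \right)} = 2 w \left(- \frac{14}{3} + w\right)$ ($q{\left(w \right)} = \left(w - \frac{14}{3}\right) \left(w + w\right) = \left(- \frac{14}{3} + w\right) 2 w = 2 w \left(- \frac{14}{3} + w\right)$)
$N{\left(J \right)} = 2 J \left(J + J^{2}\right)$ ($N{\left(J \right)} = \left(J + J^{2}\right) 2 J = 2 J \left(J + J^{2}\right)$)
$S{\left(4 \right)} 6 \cdot 3 N{\left(q{\left(8 \right)} \right)} = \frac{26}{9} \cdot 6 \cdot 3 \cdot 2 \left(\frac{2}{3} \cdot 8 \left(-14 + 3 \cdot 8\right)\right)^{2} \left(1 + \frac{2}{3} \cdot 8 \left(-14 + 3 \cdot 8\right)\right) = \frac{52}{3} \cdot 3 \cdot 2 \left(\frac{2}{3} \cdot 8 \left(-14 + 24\right)\right)^{2} \left(1 + \frac{2}{3} \cdot 8 \left(-14 + 24\right)\right) = 52 \cdot 2 \left(\frac{2}{3} \cdot 8 \cdot 10\right)^{2} \left(1 + \frac{2}{3} \cdot 8 \cdot 10\right) = 52 \cdot 2 \left(\frac{160}{3}\right)^{2} \left(1 + \frac{160}{3}\right) = 52 \cdot 2 \cdot \frac{25600}{9} \cdot \frac{163}{3} = 52 \cdot \frac{8345600}{27} = \frac{433971200}{27}$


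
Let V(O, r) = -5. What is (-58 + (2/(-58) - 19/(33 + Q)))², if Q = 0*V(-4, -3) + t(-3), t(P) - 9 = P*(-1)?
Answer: 5819553796/1703025 ≈ 3417.2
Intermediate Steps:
t(P) = 9 - P (t(P) = 9 + P*(-1) = 9 - P)
Q = 12 (Q = 0*(-5) + (9 - 1*(-3)) = 0 + (9 + 3) = 0 + 12 = 12)
(-58 + (2/(-58) - 19/(33 + Q)))² = (-58 + (2/(-58) - 19/(33 + 12)))² = (-58 + (2*(-1/58) - 19/45))² = (-58 + (-1/29 - 19*1/45))² = (-58 + (-1/29 - 19/45))² = (-58 - 596/1305)² = (-76286/1305)² = 5819553796/1703025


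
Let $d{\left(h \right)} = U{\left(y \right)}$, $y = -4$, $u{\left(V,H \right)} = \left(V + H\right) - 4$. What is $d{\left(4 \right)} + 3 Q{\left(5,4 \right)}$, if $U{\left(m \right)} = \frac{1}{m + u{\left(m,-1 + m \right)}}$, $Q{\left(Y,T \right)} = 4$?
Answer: $\frac{203}{17} \approx 11.941$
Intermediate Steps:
$u{\left(V,H \right)} = -4 + H + V$ ($u{\left(V,H \right)} = \left(H + V\right) - 4 = -4 + H + V$)
$U{\left(m \right)} = \frac{1}{-5 + 3 m}$ ($U{\left(m \right)} = \frac{1}{m + \left(-4 + \left(-1 + m\right) + m\right)} = \frac{1}{m + \left(-5 + 2 m\right)} = \frac{1}{-5 + 3 m}$)
$d{\left(h \right)} = - \frac{1}{17}$ ($d{\left(h \right)} = \frac{1}{-5 + 3 \left(-4\right)} = \frac{1}{-5 - 12} = \frac{1}{-17} = - \frac{1}{17}$)
$d{\left(4 \right)} + 3 Q{\left(5,4 \right)} = - \frac{1}{17} + 3 \cdot 4 = - \frac{1}{17} + 12 = \frac{203}{17}$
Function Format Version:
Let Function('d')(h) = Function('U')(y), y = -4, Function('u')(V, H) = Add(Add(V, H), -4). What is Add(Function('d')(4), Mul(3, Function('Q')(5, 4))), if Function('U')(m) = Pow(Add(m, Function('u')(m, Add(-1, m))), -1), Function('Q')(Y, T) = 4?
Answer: Rational(203, 17) ≈ 11.941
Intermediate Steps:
Function('u')(V, H) = Add(-4, H, V) (Function('u')(V, H) = Add(Add(H, V), -4) = Add(-4, H, V))
Function('U')(m) = Pow(Add(-5, Mul(3, m)), -1) (Function('U')(m) = Pow(Add(m, Add(-4, Add(-1, m), m)), -1) = Pow(Add(m, Add(-5, Mul(2, m))), -1) = Pow(Add(-5, Mul(3, m)), -1))
Function('d')(h) = Rational(-1, 17) (Function('d')(h) = Pow(Add(-5, Mul(3, -4)), -1) = Pow(Add(-5, -12), -1) = Pow(-17, -1) = Rational(-1, 17))
Add(Function('d')(4), Mul(3, Function('Q')(5, 4))) = Add(Rational(-1, 17), Mul(3, 4)) = Add(Rational(-1, 17), 12) = Rational(203, 17)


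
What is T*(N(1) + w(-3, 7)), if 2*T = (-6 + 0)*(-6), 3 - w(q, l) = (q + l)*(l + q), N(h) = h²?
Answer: -216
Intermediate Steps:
w(q, l) = 3 - (l + q)² (w(q, l) = 3 - (q + l)*(l + q) = 3 - (l + q)*(l + q) = 3 - (l + q)²)
T = 18 (T = ((-6 + 0)*(-6))/2 = (-6*(-6))/2 = (½)*36 = 18)
T*(N(1) + w(-3, 7)) = 18*(1² + (3 - (7 - 3)²)) = 18*(1 + (3 - 1*4²)) = 18*(1 + (3 - 1*16)) = 18*(1 + (3 - 16)) = 18*(1 - 13) = 18*(-12) = -216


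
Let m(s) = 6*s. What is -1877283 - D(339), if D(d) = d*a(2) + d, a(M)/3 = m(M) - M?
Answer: -1887792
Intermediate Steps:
a(M) = 15*M (a(M) = 3*(6*M - M) = 3*(5*M) = 15*M)
D(d) = 31*d (D(d) = d*(15*2) + d = d*30 + d = 30*d + d = 31*d)
-1877283 - D(339) = -1877283 - 31*339 = -1877283 - 1*10509 = -1877283 - 10509 = -1887792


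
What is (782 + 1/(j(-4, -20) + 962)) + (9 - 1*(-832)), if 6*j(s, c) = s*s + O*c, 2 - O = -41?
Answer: 3999075/2464 ≈ 1623.0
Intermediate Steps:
O = 43 (O = 2 - 1*(-41) = 2 + 41 = 43)
j(s, c) = s**2/6 + 43*c/6 (j(s, c) = (s*s + 43*c)/6 = (s**2 + 43*c)/6 = s**2/6 + 43*c/6)
(782 + 1/(j(-4, -20) + 962)) + (9 - 1*(-832)) = (782 + 1/(((1/6)*(-4)**2 + (43/6)*(-20)) + 962)) + (9 - 1*(-832)) = (782 + 1/(((1/6)*16 - 430/3) + 962)) + (9 + 832) = (782 + 1/((8/3 - 430/3) + 962)) + 841 = (782 + 1/(-422/3 + 962)) + 841 = (782 + 1/(2464/3)) + 841 = (782 + 3/2464) + 841 = 1926851/2464 + 841 = 3999075/2464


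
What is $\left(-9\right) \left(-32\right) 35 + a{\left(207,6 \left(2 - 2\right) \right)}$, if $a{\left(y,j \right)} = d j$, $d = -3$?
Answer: $10080$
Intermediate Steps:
$a{\left(y,j \right)} = - 3 j$
$\left(-9\right) \left(-32\right) 35 + a{\left(207,6 \left(2 - 2\right) \right)} = \left(-9\right) \left(-32\right) 35 - 3 \cdot 6 \left(2 - 2\right) = 288 \cdot 35 - 3 \cdot 6 \cdot 0 = 10080 - 0 = 10080 + 0 = 10080$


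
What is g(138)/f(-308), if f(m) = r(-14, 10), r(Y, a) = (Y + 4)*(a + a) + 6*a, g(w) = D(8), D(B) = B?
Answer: -2/35 ≈ -0.057143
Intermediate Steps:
g(w) = 8
r(Y, a) = 6*a + 2*a*(4 + Y) (r(Y, a) = (4 + Y)*(2*a) + 6*a = 2*a*(4 + Y) + 6*a = 6*a + 2*a*(4 + Y))
f(m) = -140 (f(m) = 2*10*(7 - 14) = 2*10*(-7) = -140)
g(138)/f(-308) = 8/(-140) = 8*(-1/140) = -2/35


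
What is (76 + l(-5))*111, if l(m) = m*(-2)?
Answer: 9546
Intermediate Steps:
l(m) = -2*m
(76 + l(-5))*111 = (76 - 2*(-5))*111 = (76 + 10)*111 = 86*111 = 9546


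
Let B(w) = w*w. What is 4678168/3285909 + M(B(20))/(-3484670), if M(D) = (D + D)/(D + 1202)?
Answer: 4396564951168/3088113508599 ≈ 1.4237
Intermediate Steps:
B(w) = w**2
M(D) = 2*D/(1202 + D) (M(D) = (2*D)/(1202 + D) = 2*D/(1202 + D))
4678168/3285909 + M(B(20))/(-3484670) = 4678168/3285909 + (2*20**2/(1202 + 20**2))/(-3484670) = 4678168*(1/3285909) + (2*400/(1202 + 400))*(-1/3484670) = 425288/298719 + (2*400/1602)*(-1/3484670) = 425288/298719 + (2*400*(1/1602))*(-1/3484670) = 425288/298719 + (400/801)*(-1/3484670) = 425288/298719 - 40/279122067 = 4396564951168/3088113508599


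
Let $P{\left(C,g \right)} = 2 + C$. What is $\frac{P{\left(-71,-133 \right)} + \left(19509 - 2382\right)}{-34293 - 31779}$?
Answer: $- \frac{2843}{11012} \approx -0.25817$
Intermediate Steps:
$\frac{P{\left(-71,-133 \right)} + \left(19509 - 2382\right)}{-34293 - 31779} = \frac{\left(2 - 71\right) + \left(19509 - 2382\right)}{-34293 - 31779} = \frac{-69 + \left(19509 - 2382\right)}{-66072} = \left(-69 + 17127\right) \left(- \frac{1}{66072}\right) = 17058 \left(- \frac{1}{66072}\right) = - \frac{2843}{11012}$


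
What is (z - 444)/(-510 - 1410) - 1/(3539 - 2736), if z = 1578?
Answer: -152087/256960 ≈ -0.59187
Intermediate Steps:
(z - 444)/(-510 - 1410) - 1/(3539 - 2736) = (1578 - 444)/(-510 - 1410) - 1/(3539 - 2736) = 1134/(-1920) - 1/803 = 1134*(-1/1920) - 1*1/803 = -189/320 - 1/803 = -152087/256960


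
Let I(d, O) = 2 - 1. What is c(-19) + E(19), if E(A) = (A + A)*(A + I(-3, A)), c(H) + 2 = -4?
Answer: 754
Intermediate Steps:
I(d, O) = 1
c(H) = -6 (c(H) = -2 - 4 = -6)
E(A) = 2*A*(1 + A) (E(A) = (A + A)*(A + 1) = (2*A)*(1 + A) = 2*A*(1 + A))
c(-19) + E(19) = -6 + 2*19*(1 + 19) = -6 + 2*19*20 = -6 + 760 = 754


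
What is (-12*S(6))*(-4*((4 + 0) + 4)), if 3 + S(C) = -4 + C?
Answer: -384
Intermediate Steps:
S(C) = -7 + C (S(C) = -3 + (-4 + C) = -7 + C)
(-12*S(6))*(-4*((4 + 0) + 4)) = (-12*(-7 + 6))*(-4*((4 + 0) + 4)) = (-12*(-1))*(-4*(4 + 4)) = 12*(-4*8) = 12*(-32) = -384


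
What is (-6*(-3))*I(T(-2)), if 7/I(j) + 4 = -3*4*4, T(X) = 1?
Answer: -63/26 ≈ -2.4231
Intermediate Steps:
I(j) = -7/52 (I(j) = 7/(-4 - 3*4*4) = 7/(-4 - 12*4) = 7/(-4 - 48) = 7/(-52) = 7*(-1/52) = -7/52)
(-6*(-3))*I(T(-2)) = -6*(-3)*(-7/52) = 18*(-7/52) = -63/26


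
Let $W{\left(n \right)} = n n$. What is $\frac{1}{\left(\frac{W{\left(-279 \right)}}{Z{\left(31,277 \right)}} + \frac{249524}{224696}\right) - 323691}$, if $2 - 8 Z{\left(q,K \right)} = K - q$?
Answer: $- \frac{3426614}{1117905587701} \approx -3.0652 \cdot 10^{-6}$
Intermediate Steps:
$Z{\left(q,K \right)} = \frac{1}{4} - \frac{K}{8} + \frac{q}{8}$ ($Z{\left(q,K \right)} = \frac{1}{4} - \frac{K - q}{8} = \frac{1}{4} - \left(- \frac{q}{8} + \frac{K}{8}\right) = \frac{1}{4} - \frac{K}{8} + \frac{q}{8}$)
$W{\left(n \right)} = n^{2}$
$\frac{1}{\left(\frac{W{\left(-279 \right)}}{Z{\left(31,277 \right)}} + \frac{249524}{224696}\right) - 323691} = \frac{1}{\left(\frac{\left(-279\right)^{2}}{\frac{1}{4} - \frac{277}{8} + \frac{1}{8} \cdot 31} + \frac{249524}{224696}\right) - 323691} = \frac{1}{\left(\frac{77841}{\frac{1}{4} - \frac{277}{8} + \frac{31}{8}} + 249524 \cdot \frac{1}{224696}\right) - 323691} = \frac{1}{\left(\frac{77841}{- \frac{61}{2}} + \frac{62381}{56174}\right) - 323691} = \frac{1}{\left(77841 \left(- \frac{2}{61}\right) + \frac{62381}{56174}\right) - 323691} = \frac{1}{\left(- \frac{155682}{61} + \frac{62381}{56174}\right) - 323691} = \frac{1}{- \frac{8741475427}{3426614} - 323691} = \frac{1}{- \frac{1117905587701}{3426614}} = - \frac{3426614}{1117905587701}$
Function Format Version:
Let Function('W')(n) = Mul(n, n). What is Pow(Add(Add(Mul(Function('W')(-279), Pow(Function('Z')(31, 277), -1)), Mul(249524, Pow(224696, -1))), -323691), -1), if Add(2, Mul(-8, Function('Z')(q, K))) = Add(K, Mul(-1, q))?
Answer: Rational(-3426614, 1117905587701) ≈ -3.0652e-6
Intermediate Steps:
Function('Z')(q, K) = Add(Rational(1, 4), Mul(Rational(-1, 8), K), Mul(Rational(1, 8), q)) (Function('Z')(q, K) = Add(Rational(1, 4), Mul(Rational(-1, 8), Add(K, Mul(-1, q)))) = Add(Rational(1, 4), Add(Mul(Rational(-1, 8), K), Mul(Rational(1, 8), q))) = Add(Rational(1, 4), Mul(Rational(-1, 8), K), Mul(Rational(1, 8), q)))
Function('W')(n) = Pow(n, 2)
Pow(Add(Add(Mul(Function('W')(-279), Pow(Function('Z')(31, 277), -1)), Mul(249524, Pow(224696, -1))), -323691), -1) = Pow(Add(Add(Mul(Pow(-279, 2), Pow(Add(Rational(1, 4), Mul(Rational(-1, 8), 277), Mul(Rational(1, 8), 31)), -1)), Mul(249524, Pow(224696, -1))), -323691), -1) = Pow(Add(Add(Mul(77841, Pow(Add(Rational(1, 4), Rational(-277, 8), Rational(31, 8)), -1)), Mul(249524, Rational(1, 224696))), -323691), -1) = Pow(Add(Add(Mul(77841, Pow(Rational(-61, 2), -1)), Rational(62381, 56174)), -323691), -1) = Pow(Add(Add(Mul(77841, Rational(-2, 61)), Rational(62381, 56174)), -323691), -1) = Pow(Add(Add(Rational(-155682, 61), Rational(62381, 56174)), -323691), -1) = Pow(Add(Rational(-8741475427, 3426614), -323691), -1) = Pow(Rational(-1117905587701, 3426614), -1) = Rational(-3426614, 1117905587701)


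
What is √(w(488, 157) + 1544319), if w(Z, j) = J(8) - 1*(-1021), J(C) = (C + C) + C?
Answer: 2*√386341 ≈ 1243.1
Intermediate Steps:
J(C) = 3*C (J(C) = 2*C + C = 3*C)
w(Z, j) = 1045 (w(Z, j) = 3*8 - 1*(-1021) = 24 + 1021 = 1045)
√(w(488, 157) + 1544319) = √(1045 + 1544319) = √1545364 = 2*√386341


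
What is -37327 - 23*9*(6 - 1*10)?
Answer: -36499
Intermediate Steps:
-37327 - 23*9*(6 - 1*10) = -37327 - 207*(6 - 10) = -37327 - 207*(-4) = -37327 - 1*(-828) = -37327 + 828 = -36499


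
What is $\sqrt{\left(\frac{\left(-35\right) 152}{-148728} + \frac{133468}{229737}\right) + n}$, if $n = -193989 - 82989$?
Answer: $\frac{i \sqrt{561395841647925354013479}}{1423680189} \approx 526.29 i$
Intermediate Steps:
$n = -276978$
$\sqrt{\left(\frac{\left(-35\right) 152}{-148728} + \frac{133468}{229737}\right) + n} = \sqrt{\left(\frac{\left(-35\right) 152}{-148728} + \frac{133468}{229737}\right) - 276978} = \sqrt{\left(\left(-5320\right) \left(- \frac{1}{148728}\right) + 133468 \cdot \frac{1}{229737}\right) - 276978} = \sqrt{\left(\frac{665}{18591} + \frac{133468}{229737}\right) - 276978} = \sqrt{\frac{878026231}{1423680189} - 276978} = \sqrt{- \frac{394327213362611}{1423680189}} = \frac{i \sqrt{561395841647925354013479}}{1423680189}$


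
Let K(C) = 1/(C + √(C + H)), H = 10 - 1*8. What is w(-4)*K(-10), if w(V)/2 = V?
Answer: 20/27 + 4*I*√2/27 ≈ 0.74074 + 0.20951*I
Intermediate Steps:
w(V) = 2*V
H = 2 (H = 10 - 8 = 2)
K(C) = 1/(C + √(2 + C)) (K(C) = 1/(C + √(C + 2)) = 1/(C + √(2 + C)))
w(-4)*K(-10) = (2*(-4))/(-10 + √(2 - 10)) = -8/(-10 + √(-8)) = -8/(-10 + 2*I*√2)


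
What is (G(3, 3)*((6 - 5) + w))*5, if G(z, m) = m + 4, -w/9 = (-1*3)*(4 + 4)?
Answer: 7595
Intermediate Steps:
w = 216 (w = -9*(-1*3)*(4 + 4) = -(-27)*8 = -9*(-24) = 216)
G(z, m) = 4 + m
(G(3, 3)*((6 - 5) + w))*5 = ((4 + 3)*((6 - 5) + 216))*5 = (7*(1 + 216))*5 = (7*217)*5 = 1519*5 = 7595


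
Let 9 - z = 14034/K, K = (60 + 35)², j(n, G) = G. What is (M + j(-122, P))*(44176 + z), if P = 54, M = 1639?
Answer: 675093215563/9025 ≈ 7.4803e+7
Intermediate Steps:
K = 9025 (K = 95² = 9025)
z = 67191/9025 (z = 9 - 14034/9025 = 67191/9025 ≈ 7.4450)
(M + j(-122, P))*(44176 + z) = (1639 + 54)*(44176 + 67191/9025) = 1693*(398755591/9025) = 675093215563/9025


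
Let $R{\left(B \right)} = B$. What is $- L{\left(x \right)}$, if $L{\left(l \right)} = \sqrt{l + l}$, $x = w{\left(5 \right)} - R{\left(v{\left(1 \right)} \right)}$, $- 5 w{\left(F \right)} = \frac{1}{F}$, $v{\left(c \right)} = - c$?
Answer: $- \frac{4 \sqrt{3}}{5} \approx -1.3856$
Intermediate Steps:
$w{\left(F \right)} = - \frac{1}{5 F}$
$x = \frac{24}{25}$ ($x = - \frac{1}{5 \cdot 5} - \left(-1\right) 1 = \left(- \frac{1}{5}\right) \frac{1}{5} - -1 = - \frac{1}{25} + 1 = \frac{24}{25} \approx 0.96$)
$L{\left(l \right)} = \sqrt{2} \sqrt{l}$ ($L{\left(l \right)} = \sqrt{2 l} = \sqrt{2} \sqrt{l}$)
$- L{\left(x \right)} = - \sqrt{2} \sqrt{\frac{24}{25}} = - \sqrt{2} \frac{2 \sqrt{6}}{5} = - \frac{4 \sqrt{3}}{5}$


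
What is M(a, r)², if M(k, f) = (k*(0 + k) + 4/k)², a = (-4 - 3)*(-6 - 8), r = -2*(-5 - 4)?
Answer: 49045628986502201580816/5764801 ≈ 8.5078e+15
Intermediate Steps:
r = 18 (r = -2*(-9) = 18)
a = 98 (a = -7*(-14) = 98)
M(k, f) = (k² + 4/k)² (M(k, f) = (k*k + 4/k)² = (k² + 4/k)²)
M(a, r)² = ((4 + 98³)²/98²)² = ((4 + 941192)²/9604)² = ((1/9604)*941196²)² = ((1/9604)*885849910416)² = (221462477604/2401)² = 49045628986502201580816/5764801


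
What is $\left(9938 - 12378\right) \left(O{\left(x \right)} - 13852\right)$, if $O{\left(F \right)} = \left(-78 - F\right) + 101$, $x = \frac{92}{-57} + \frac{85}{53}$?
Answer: $\frac{101936802320}{3021} \approx 3.3743 \cdot 10^{7}$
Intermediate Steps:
$x = - \frac{31}{3021}$ ($x = 92 \left(- \frac{1}{57}\right) + 85 \cdot \frac{1}{53} = - \frac{92}{57} + \frac{85}{53} = - \frac{31}{3021} \approx -0.010262$)
$O{\left(F \right)} = 23 - F$
$\left(9938 - 12378\right) \left(O{\left(x \right)} - 13852\right) = \left(9938 - 12378\right) \left(\left(23 - - \frac{31}{3021}\right) - 13852\right) = - 2440 \left(\left(23 + \frac{31}{3021}\right) - 13852\right) = - 2440 \left(\frac{69514}{3021} - 13852\right) = \left(-2440\right) \left(- \frac{41777378}{3021}\right) = \frac{101936802320}{3021}$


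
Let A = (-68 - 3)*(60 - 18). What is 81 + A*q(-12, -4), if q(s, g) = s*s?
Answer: -429327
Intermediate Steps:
q(s, g) = s**2
A = -2982 (A = -71*42 = -2982)
81 + A*q(-12, -4) = 81 - 2982*(-12)**2 = 81 - 2982*144 = 81 - 429408 = -429327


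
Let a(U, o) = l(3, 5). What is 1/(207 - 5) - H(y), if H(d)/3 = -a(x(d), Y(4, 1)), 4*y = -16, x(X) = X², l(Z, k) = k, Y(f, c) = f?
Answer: 3031/202 ≈ 15.005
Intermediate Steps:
a(U, o) = 5
y = -4 (y = (¼)*(-16) = -4)
H(d) = -15 (H(d) = 3*(-1*5) = 3*(-5) = -15)
1/(207 - 5) - H(y) = 1/(207 - 5) - 1*(-15) = 1/202 + 15 = 3031/202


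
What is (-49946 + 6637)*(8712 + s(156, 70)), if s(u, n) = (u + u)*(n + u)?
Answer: -3431112216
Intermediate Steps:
s(u, n) = 2*u*(n + u) (s(u, n) = (2*u)*(n + u) = 2*u*(n + u))
(-49946 + 6637)*(8712 + s(156, 70)) = (-49946 + 6637)*(8712 + 2*156*(70 + 156)) = -43309*(8712 + 2*156*226) = -43309*(8712 + 70512) = -43309*79224 = -3431112216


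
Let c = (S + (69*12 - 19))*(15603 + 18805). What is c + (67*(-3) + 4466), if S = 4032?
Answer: 166573393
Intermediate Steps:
c = 166569128 (c = (4032 + (69*12 - 19))*(15603 + 18805) = (4032 + (828 - 19))*34408 = (4032 + 809)*34408 = 4841*34408 = 166569128)
c + (67*(-3) + 4466) = 166569128 + (67*(-3) + 4466) = 166569128 + (-201 + 4466) = 166569128 + 4265 = 166573393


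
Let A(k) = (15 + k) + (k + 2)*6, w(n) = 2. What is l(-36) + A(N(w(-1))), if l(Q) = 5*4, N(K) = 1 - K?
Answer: 40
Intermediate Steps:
A(k) = 27 + 7*k (A(k) = (15 + k) + (2 + k)*6 = (15 + k) + (12 + 6*k) = 27 + 7*k)
l(Q) = 20
l(-36) + A(N(w(-1))) = 20 + (27 + 7*(1 - 1*2)) = 20 + (27 + 7*(1 - 2)) = 20 + (27 + 7*(-1)) = 20 + (27 - 7) = 20 + 20 = 40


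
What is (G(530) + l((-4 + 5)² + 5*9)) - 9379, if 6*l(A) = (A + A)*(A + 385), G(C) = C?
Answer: -6721/3 ≈ -2240.3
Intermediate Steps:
l(A) = A*(385 + A)/3 (l(A) = ((A + A)*(A + 385))/6 = ((2*A)*(385 + A))/6 = (2*A*(385 + A))/6 = A*(385 + A)/3)
(G(530) + l((-4 + 5)² + 5*9)) - 9379 = (530 + ((-4 + 5)² + 5*9)*(385 + ((-4 + 5)² + 5*9))/3) - 9379 = (530 + (1² + 45)*(385 + (1² + 45))/3) - 9379 = (530 + (1 + 45)*(385 + (1 + 45))/3) - 9379 = (530 + (⅓)*46*(385 + 46)) - 9379 = (530 + (⅓)*46*431) - 9379 = (530 + 19826/3) - 9379 = 21416/3 - 9379 = -6721/3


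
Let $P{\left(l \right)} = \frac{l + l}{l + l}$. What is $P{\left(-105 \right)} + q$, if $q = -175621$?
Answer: $-175620$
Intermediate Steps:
$P{\left(l \right)} = 1$ ($P{\left(l \right)} = \frac{2 l}{2 l} = 2 l \frac{1}{2 l} = 1$)
$P{\left(-105 \right)} + q = 1 - 175621 = -175620$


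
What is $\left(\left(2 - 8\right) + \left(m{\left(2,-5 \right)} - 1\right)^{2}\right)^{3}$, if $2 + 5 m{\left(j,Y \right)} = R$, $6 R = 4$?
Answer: $- \frac{967361669}{11390625} \approx -84.926$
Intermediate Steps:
$R = \frac{2}{3}$ ($R = \frac{1}{6} \cdot 4 = \frac{2}{3} \approx 0.66667$)
$m{\left(j,Y \right)} = - \frac{4}{15}$ ($m{\left(j,Y \right)} = - \frac{2}{5} + \frac{1}{5} \cdot \frac{2}{3} = - \frac{2}{5} + \frac{2}{15} = - \frac{4}{15}$)
$\left(\left(2 - 8\right) + \left(m{\left(2,-5 \right)} - 1\right)^{2}\right)^{3} = \left(\left(2 - 8\right) + \left(- \frac{4}{15} - 1\right)^{2}\right)^{3} = \left(-6 + \left(- \frac{19}{15}\right)^{2}\right)^{3} = \left(-6 + \frac{361}{225}\right)^{3} = \left(- \frac{989}{225}\right)^{3} = - \frac{967361669}{11390625}$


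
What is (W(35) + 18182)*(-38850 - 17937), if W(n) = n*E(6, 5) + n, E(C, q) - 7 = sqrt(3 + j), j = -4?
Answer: -1048401594 - 1987545*I ≈ -1.0484e+9 - 1.9875e+6*I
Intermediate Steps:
E(C, q) = 7 + I (E(C, q) = 7 + sqrt(3 - 4) = 7 + sqrt(-1) = 7 + I)
W(n) = n + n*(7 + I) (W(n) = n*(7 + I) + n = n + n*(7 + I))
(W(35) + 18182)*(-38850 - 17937) = (35*(8 + I) + 18182)*(-38850 - 17937) = ((280 + 35*I) + 18182)*(-56787) = (18462 + 35*I)*(-56787) = -1048401594 - 1987545*I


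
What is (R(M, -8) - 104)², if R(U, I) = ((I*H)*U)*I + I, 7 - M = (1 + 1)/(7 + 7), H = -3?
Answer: 100000000/49 ≈ 2.0408e+6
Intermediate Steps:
M = 48/7 (M = 7 - (1 + 1)/(7 + 7) = 7 - 2/14 = 7 - 1*⅐ = 7 - ⅐ = 48/7 ≈ 6.8571)
R(U, I) = I - 3*U*I² (R(U, I) = ((I*(-3))*U)*I + I = ((-3*I)*U)*I + I = (-3*I*U)*I + I = -3*U*I² + I = I - 3*U*I²)
(R(M, -8) - 104)² = (-8*(1 - 3*(-8)*48/7) - 104)² = (-8*(1 + 1152/7) - 104)² = (-8*1159/7 - 104)² = (-9272/7 - 104)² = (-10000/7)² = 100000000/49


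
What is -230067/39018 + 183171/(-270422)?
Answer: -5780178696/879277133 ≈ -6.5738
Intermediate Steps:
-230067/39018 + 183171/(-270422) = -230067*1/39018 + 183171*(-1/270422) = -76689/13006 - 183171/270422 = -5780178696/879277133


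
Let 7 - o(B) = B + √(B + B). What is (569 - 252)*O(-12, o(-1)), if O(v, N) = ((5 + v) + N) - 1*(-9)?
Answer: 3170 - 317*I*√2 ≈ 3170.0 - 448.31*I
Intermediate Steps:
o(B) = 7 - B - √2*√B (o(B) = 7 - (B + √(B + B)) = 7 - (B + √(2*B)) = 7 - (B + √2*√B) = 7 + (-B - √2*√B) = 7 - B - √2*√B)
O(v, N) = 14 + N + v (O(v, N) = (5 + N + v) + 9 = 14 + N + v)
(569 - 252)*O(-12, o(-1)) = (569 - 252)*(14 + (7 - 1*(-1) - √2*√(-1)) - 12) = 317*(14 + (7 + 1 - √2*I) - 12) = 317*(14 + (7 + 1 - I*√2) - 12) = 317*(14 + (8 - I*√2) - 12) = 317*(10 - I*√2) = 3170 - 317*I*√2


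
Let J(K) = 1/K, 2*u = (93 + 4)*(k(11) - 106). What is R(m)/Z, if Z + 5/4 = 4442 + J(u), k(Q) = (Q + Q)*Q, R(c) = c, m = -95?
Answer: -156655/7322797 ≈ -0.021393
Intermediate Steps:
k(Q) = 2*Q² (k(Q) = (2*Q)*Q = 2*Q²)
u = 6596 (u = ((93 + 4)*(2*11² - 106))/2 = (97*(2*121 - 106))/2 = (97*(242 - 106))/2 = (97*136)/2 = (½)*13192 = 6596)
Z = 7322797/1649 (Z = -5/4 + (4442 + 1/6596) = -5/4 + 29299433/6596 = 7322797/1649 ≈ 4440.8)
R(m)/Z = -95/7322797/1649 = -95*1649/7322797 = -156655/7322797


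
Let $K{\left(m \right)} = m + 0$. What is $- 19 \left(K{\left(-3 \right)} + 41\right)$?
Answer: $-722$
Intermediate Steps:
$K{\left(m \right)} = m$
$- 19 \left(K{\left(-3 \right)} + 41\right) = - 19 \left(-3 + 41\right) = \left(-19\right) 38 = -722$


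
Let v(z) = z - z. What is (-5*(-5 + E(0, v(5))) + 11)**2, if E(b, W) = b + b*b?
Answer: 1296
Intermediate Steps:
v(z) = 0
E(b, W) = b + b**2
(-5*(-5 + E(0, v(5))) + 11)**2 = (-5*(-5 + 0*(1 + 0)) + 11)**2 = (-5*(-5 + 0*1) + 11)**2 = (-5*(-5 + 0) + 11)**2 = (-5*(-5) + 11)**2 = (25 + 11)**2 = 36**2 = 1296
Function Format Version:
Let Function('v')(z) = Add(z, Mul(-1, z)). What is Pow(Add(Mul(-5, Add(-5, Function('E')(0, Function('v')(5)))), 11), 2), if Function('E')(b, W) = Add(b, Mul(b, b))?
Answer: 1296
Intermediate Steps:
Function('v')(z) = 0
Function('E')(b, W) = Add(b, Pow(b, 2))
Pow(Add(Mul(-5, Add(-5, Function('E')(0, Function('v')(5)))), 11), 2) = Pow(Add(Mul(-5, Add(-5, Mul(0, Add(1, 0)))), 11), 2) = Pow(Add(Mul(-5, Add(-5, Mul(0, 1))), 11), 2) = Pow(Add(Mul(-5, Add(-5, 0)), 11), 2) = Pow(Add(Mul(-5, -5), 11), 2) = Pow(Add(25, 11), 2) = Pow(36, 2) = 1296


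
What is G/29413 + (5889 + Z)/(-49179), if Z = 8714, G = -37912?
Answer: -2293992287/1446501927 ≈ -1.5859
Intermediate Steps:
G/29413 + (5889 + Z)/(-49179) = -37912/29413 + (5889 + 8714)/(-49179) = -37912*1/29413 + 14603*(-1/49179) = -37912/29413 - 14603/49179 = -2293992287/1446501927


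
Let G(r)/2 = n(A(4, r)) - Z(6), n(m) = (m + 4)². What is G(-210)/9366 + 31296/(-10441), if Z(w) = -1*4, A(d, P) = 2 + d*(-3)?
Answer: -146141528/48895203 ≈ -2.9889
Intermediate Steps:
A(d, P) = 2 - 3*d
Z(w) = -4
n(m) = (4 + m)²
G(r) = 80 (G(r) = 2*((4 + (2 - 3*4))² - 1*(-4)) = 2*((4 + (2 - 12))² + 4) = 2*((4 - 10)² + 4) = 2*((-6)² + 4) = 2*(36 + 4) = 2*40 = 80)
G(-210)/9366 + 31296/(-10441) = 80/9366 + 31296/(-10441) = 80*(1/9366) + 31296*(-1/10441) = 40/4683 - 31296/10441 = -146141528/48895203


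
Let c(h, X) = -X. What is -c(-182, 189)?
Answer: 189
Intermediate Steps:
-c(-182, 189) = -(-1)*189 = -1*(-189) = 189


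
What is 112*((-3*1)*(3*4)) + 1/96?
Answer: -387071/96 ≈ -4032.0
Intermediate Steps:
112*((-3*1)*(3*4)) + 1/96 = 112*(-3*12) + 1/96 = 112*(-36) + 1/96 = -4032 + 1/96 = -387071/96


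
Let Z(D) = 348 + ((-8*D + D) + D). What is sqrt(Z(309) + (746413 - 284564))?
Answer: sqrt(460343) ≈ 678.49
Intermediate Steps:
Z(D) = 348 - 6*D (Z(D) = 348 + (-7*D + D) = 348 - 6*D)
sqrt(Z(309) + (746413 - 284564)) = sqrt((348 - 6*309) + (746413 - 284564)) = sqrt((348 - 1854) + 461849) = sqrt(-1506 + 461849) = sqrt(460343)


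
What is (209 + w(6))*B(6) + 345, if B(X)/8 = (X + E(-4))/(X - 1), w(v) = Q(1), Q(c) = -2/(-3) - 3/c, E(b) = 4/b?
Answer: 5995/3 ≈ 1998.3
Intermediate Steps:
Q(c) = 2/3 - 3/c (Q(c) = -2*(-1/3) - 3/c = 2/3 - 3/c)
w(v) = -7/3 (w(v) = 2/3 - 3/1 = 2/3 - 3*1 = 2/3 - 3 = -7/3)
B(X) = 8 (B(X) = 8*((X + 4/(-4))/(X - 1)) = 8*((X + 4*(-1/4))/(-1 + X)) = 8*((X - 1)/(-1 + X)) = 8*((-1 + X)/(-1 + X)) = 8*1 = 8)
(209 + w(6))*B(6) + 345 = (209 - 7/3)*8 + 345 = (620/3)*8 + 345 = 4960/3 + 345 = 5995/3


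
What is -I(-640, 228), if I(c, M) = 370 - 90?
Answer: -280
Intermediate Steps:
I(c, M) = 280
-I(-640, 228) = -1*280 = -280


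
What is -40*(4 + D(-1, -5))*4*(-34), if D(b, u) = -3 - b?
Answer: 10880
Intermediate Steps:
-40*(4 + D(-1, -5))*4*(-34) = -40*(4 + (-3 - 1*(-1)))*4*(-34) = -40*(4 + (-3 + 1))*4*(-34) = -40*(4 - 2)*4*(-34) = -80*4*(-34) = -40*8*(-34) = -320*(-34) = 10880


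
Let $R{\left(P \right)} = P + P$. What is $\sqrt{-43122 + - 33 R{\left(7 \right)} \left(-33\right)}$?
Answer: $2 i \sqrt{6969} \approx 166.96 i$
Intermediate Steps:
$R{\left(P \right)} = 2 P$
$\sqrt{-43122 + - 33 R{\left(7 \right)} \left(-33\right)} = \sqrt{-43122 + - 33 \cdot 2 \cdot 7 \left(-33\right)} = \sqrt{-43122 + \left(-33\right) 14 \left(-33\right)} = \sqrt{-43122 - -15246} = \sqrt{-43122 + 15246} = \sqrt{-27876} = 2 i \sqrt{6969}$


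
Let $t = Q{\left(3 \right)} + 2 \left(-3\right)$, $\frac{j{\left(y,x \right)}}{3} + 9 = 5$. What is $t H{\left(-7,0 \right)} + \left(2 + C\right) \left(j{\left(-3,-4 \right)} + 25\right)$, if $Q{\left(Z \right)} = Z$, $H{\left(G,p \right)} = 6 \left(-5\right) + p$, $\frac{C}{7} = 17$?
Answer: $1663$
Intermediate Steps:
$C = 119$ ($C = 7 \cdot 17 = 119$)
$j{\left(y,x \right)} = -12$ ($j{\left(y,x \right)} = -27 + 3 \cdot 5 = -27 + 15 = -12$)
$H{\left(G,p \right)} = -30 + p$
$t = -3$ ($t = 3 + 2 \left(-3\right) = 3 - 6 = -3$)
$t H{\left(-7,0 \right)} + \left(2 + C\right) \left(j{\left(-3,-4 \right)} + 25\right) = - 3 \left(-30 + 0\right) + \left(2 + 119\right) \left(-12 + 25\right) = \left(-3\right) \left(-30\right) + 121 \cdot 13 = 90 + 1573 = 1663$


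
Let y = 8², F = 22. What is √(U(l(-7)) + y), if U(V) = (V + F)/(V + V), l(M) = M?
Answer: √12334/14 ≈ 7.9328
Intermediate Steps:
y = 64
U(V) = (22 + V)/(2*V) (U(V) = (V + 22)/(V + V) = (22 + V)/((2*V)) = (22 + V)*(1/(2*V)) = (22 + V)/(2*V))
√(U(l(-7)) + y) = √((½)*(22 - 7)/(-7) + 64) = √((½)*(-⅐)*15 + 64) = √(-15/14 + 64) = √(881/14) = √12334/14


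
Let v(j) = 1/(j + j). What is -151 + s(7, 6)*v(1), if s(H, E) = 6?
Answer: -148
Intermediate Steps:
v(j) = 1/(2*j)
-151 + s(7, 6)*v(1) = -151 + 6*((½)/1) = -151 + 6*((½)*1) = -151 + 6*(½) = -151 + 3 = -148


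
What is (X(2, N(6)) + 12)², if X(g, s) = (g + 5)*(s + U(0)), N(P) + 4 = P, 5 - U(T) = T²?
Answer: 3721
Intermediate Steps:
U(T) = 5 - T²
N(P) = -4 + P
X(g, s) = (5 + g)*(5 + s) (X(g, s) = (g + 5)*(s + (5 - 1*0²)) = (5 + g)*(s + (5 - 1*0)) = (5 + g)*(s + (5 + 0)) = (5 + g)*(s + 5) = (5 + g)*(5 + s))
(X(2, N(6)) + 12)² = ((25 + 5*2 + 5*(-4 + 6) + 2*(-4 + 6)) + 12)² = ((25 + 10 + 5*2 + 2*2) + 12)² = ((25 + 10 + 10 + 4) + 12)² = (49 + 12)² = 61² = 3721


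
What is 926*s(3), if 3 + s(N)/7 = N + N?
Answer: 19446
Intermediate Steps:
s(N) = -21 + 14*N (s(N) = -21 + 7*(N + N) = -21 + 7*(2*N) = -21 + 14*N)
926*s(3) = 926*(-21 + 14*3) = 926*(-21 + 42) = 926*21 = 19446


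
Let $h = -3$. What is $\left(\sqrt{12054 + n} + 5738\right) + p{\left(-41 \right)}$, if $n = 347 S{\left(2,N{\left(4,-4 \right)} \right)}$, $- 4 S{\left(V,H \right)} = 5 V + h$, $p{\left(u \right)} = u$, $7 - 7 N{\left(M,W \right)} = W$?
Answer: $5697 + \frac{\sqrt{45787}}{2} \approx 5804.0$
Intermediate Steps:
$N{\left(M,W \right)} = 1 - \frac{W}{7}$
$S{\left(V,H \right)} = \frac{3}{4} - \frac{5 V}{4}$ ($S{\left(V,H \right)} = - \frac{5 V - 3}{4} = - \frac{-3 + 5 V}{4} = \frac{3}{4} - \frac{5 V}{4}$)
$n = - \frac{2429}{4}$ ($n = 347 \left(\frac{3}{4} - \frac{5}{2}\right) = 347 \left(- \frac{7}{4}\right) = - \frac{2429}{4} \approx -607.25$)
$\left(\sqrt{12054 + n} + 5738\right) + p{\left(-41 \right)} = \left(\sqrt{12054 - \frac{2429}{4}} + 5738\right) - 41 = \left(\sqrt{\frac{45787}{4}} + 5738\right) - 41 = \left(\frac{\sqrt{45787}}{2} + 5738\right) - 41 = \left(5738 + \frac{\sqrt{45787}}{2}\right) - 41 = 5697 + \frac{\sqrt{45787}}{2}$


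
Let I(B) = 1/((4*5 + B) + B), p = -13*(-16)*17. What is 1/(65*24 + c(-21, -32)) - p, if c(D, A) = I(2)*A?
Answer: -16534333/4676 ≈ -3536.0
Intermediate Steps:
p = 3536 (p = 208*17 = 3536)
I(B) = 1/(20 + 2*B) (I(B) = 1/((20 + B) + B) = 1/(20 + 2*B))
c(D, A) = A/24 (c(D, A) = (1/(2*(10 + 2)))*A = ((½)/12)*A = ((½)*(1/12))*A = A/24)
1/(65*24 + c(-21, -32)) - p = 1/(65*24 + (1/24)*(-32)) - 1*3536 = 1/(1560 - 4/3) - 3536 = 1/(4676/3) - 3536 = 3/4676 - 3536 = -16534333/4676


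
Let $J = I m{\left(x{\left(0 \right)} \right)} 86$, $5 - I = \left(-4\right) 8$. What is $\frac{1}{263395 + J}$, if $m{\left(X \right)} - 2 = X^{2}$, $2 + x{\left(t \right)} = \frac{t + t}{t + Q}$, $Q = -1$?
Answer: $\frac{1}{282487} \approx 3.54 \cdot 10^{-6}$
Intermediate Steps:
$I = 37$ ($I = 5 - \left(-4\right) 8 = 5 - -32 = 5 + 32 = 37$)
$x{\left(t \right)} = -2 + \frac{2 t}{-1 + t}$ ($x{\left(t \right)} = -2 + \frac{t + t}{t - 1} = -2 + \frac{2 t}{-1 + t}$)
$m{\left(X \right)} = 2 + X^{2}$
$J = 19092$ ($J = 37 \left(2 + \left(\frac{2}{-1 + 0}\right)^{2}\right) 86 = 37 \left(2 + \left(\frac{2}{-1}\right)^{2}\right) 86 = 37 \left(2 + \left(2 \left(-1\right)\right)^{2}\right) 86 = 37 \left(2 + \left(-2\right)^{2}\right) 86 = 37 \left(2 + 4\right) 86 = 37 \cdot 6 \cdot 86 = 222 \cdot 86 = 19092$)
$\frac{1}{263395 + J} = \frac{1}{263395 + 19092} = \frac{1}{282487}$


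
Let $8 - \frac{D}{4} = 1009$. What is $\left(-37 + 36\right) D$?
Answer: $4004$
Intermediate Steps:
$D = -4004$ ($D = 32 - 4036 = -4004$)
$\left(-37 + 36\right) D = \left(-37 + 36\right) \left(-4004\right) = \left(-1\right) \left(-4004\right) = 4004$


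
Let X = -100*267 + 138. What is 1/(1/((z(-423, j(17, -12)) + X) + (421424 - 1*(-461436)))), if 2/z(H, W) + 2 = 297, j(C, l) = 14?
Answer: 252607912/295 ≈ 8.5630e+5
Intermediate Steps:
z(H, W) = 2/295 (z(H, W) = 2/(-2 + 297) = 2/295)
X = -26562 (X = -26700 + 138 = -26562)
1/(1/((z(-423, j(17, -12)) + X) + (421424 - 1*(-461436)))) = 1/(1/((2/295 - 26562) + (421424 - 1*(-461436)))) = 1/(1/(-7835788/295 + (421424 + 461436))) = 1/(1/(-7835788/295 + 882860)) = 1/(1/(252607912/295)) = 1/(295/252607912) = 252607912/295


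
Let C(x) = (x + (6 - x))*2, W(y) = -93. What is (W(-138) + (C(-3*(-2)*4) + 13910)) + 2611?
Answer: 16440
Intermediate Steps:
C(x) = 12 (C(x) = 6*2 = 12)
(W(-138) + (C(-3*(-2)*4) + 13910)) + 2611 = (-93 + (12 + 13910)) + 2611 = (-93 + 13922) + 2611 = 13829 + 2611 = 16440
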